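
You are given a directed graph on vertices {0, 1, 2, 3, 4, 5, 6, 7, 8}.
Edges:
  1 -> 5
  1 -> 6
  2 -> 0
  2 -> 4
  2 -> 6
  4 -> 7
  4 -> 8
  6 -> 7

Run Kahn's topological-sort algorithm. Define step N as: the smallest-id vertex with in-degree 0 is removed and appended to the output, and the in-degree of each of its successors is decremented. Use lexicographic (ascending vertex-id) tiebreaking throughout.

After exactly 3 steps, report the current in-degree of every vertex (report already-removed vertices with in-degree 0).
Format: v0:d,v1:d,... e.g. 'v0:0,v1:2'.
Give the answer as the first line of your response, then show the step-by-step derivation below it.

v0:0,v1:0,v2:0,v3:0,v4:0,v5:0,v6:0,v7:2,v8:1

step 1: output 1; order=[1]; indeg=(1,0,0,0,1,0,1,2,1)
step 2: output 2; order=[1,2]; indeg=(0,0,0,0,0,0,0,2,1)
step 3: output 0; order=[1,2,0]; indeg=(0,0,0,0,0,0,0,2,1)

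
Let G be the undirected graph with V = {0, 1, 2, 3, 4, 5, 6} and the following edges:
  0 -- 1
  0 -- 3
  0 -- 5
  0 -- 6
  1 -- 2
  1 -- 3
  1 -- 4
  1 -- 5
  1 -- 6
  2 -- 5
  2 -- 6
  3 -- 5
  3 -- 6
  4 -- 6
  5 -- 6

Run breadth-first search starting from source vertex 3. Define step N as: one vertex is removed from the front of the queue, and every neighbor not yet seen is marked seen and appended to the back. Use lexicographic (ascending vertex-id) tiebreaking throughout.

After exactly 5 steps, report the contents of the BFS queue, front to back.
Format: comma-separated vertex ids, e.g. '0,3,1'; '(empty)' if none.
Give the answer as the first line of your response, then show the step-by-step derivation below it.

2,4

step 1: dequeue 3; queue=[0,1,5,6]; order=3
step 2: dequeue 0; queue=[1,5,6]; order=3,0
step 3: dequeue 1; queue=[5,6,2,4]; order=3,0,1
step 4: dequeue 5; queue=[6,2,4]; order=3,0,1,5
step 5: dequeue 6; queue=[2,4]; order=3,0,1,5,6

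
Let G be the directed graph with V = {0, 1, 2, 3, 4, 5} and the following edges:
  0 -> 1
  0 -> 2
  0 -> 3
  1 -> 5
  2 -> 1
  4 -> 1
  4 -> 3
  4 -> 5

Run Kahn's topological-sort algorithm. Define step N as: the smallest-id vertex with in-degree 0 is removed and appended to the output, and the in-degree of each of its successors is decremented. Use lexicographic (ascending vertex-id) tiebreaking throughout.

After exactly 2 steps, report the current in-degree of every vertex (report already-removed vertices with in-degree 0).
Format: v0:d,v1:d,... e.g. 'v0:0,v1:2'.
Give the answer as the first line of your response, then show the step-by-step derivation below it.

v0:0,v1:1,v2:0,v3:1,v4:0,v5:2

step 1: output 0; order=[0]; indeg=(0,2,0,1,0,2)
step 2: output 2; order=[0,2]; indeg=(0,1,0,1,0,2)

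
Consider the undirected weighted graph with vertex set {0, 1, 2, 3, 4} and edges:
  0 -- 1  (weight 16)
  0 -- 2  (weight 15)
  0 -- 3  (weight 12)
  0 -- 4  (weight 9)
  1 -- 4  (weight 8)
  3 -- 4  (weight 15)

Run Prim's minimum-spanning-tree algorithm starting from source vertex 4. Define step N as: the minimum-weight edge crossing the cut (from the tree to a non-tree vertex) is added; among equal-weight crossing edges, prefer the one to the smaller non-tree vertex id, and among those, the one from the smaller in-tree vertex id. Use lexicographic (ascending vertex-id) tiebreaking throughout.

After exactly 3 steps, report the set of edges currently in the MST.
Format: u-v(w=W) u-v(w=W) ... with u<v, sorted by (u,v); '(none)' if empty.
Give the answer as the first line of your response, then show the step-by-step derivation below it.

0-3(w=12) 0-4(w=9) 1-4(w=8)

step 1: add edge 1-4 (w=8); MST = {1-4(w=8)}
step 2: add edge 0-4 (w=9); MST = {0-4(w=9) 1-4(w=8)}
step 3: add edge 0-3 (w=12); MST = {0-3(w=12) 0-4(w=9) 1-4(w=8)}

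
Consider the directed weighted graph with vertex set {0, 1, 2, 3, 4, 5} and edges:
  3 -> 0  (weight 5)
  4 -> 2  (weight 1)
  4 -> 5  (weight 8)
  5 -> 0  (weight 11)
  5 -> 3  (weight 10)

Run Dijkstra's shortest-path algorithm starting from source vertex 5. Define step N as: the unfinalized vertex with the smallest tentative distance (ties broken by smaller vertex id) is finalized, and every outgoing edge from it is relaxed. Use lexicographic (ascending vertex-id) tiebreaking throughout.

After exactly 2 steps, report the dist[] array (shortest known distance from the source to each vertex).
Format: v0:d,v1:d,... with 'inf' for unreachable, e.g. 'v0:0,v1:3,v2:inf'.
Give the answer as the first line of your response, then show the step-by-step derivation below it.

v0:11,v1:inf,v2:inf,v3:10,v4:inf,v5:0

step 1: dist = v0:11,v1:inf,v2:inf,v3:10,v4:inf,v5:0
step 2: dist = v0:11,v1:inf,v2:inf,v3:10,v4:inf,v5:0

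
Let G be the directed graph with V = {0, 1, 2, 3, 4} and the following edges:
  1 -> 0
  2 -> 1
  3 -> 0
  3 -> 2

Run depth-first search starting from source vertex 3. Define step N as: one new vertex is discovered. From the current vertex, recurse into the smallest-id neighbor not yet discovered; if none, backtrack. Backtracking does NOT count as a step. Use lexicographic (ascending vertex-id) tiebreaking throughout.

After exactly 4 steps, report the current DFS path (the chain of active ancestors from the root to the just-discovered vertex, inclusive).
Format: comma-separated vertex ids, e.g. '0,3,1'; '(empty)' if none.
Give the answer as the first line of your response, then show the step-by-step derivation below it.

3,2,1

step 1: discover 3; path=3; order=3
step 2: discover 0; path=3>0; order=3,0
step 3: discover 2; path=3>2; order=3,0,2
step 4: discover 1; path=3>2>1; order=3,0,2,1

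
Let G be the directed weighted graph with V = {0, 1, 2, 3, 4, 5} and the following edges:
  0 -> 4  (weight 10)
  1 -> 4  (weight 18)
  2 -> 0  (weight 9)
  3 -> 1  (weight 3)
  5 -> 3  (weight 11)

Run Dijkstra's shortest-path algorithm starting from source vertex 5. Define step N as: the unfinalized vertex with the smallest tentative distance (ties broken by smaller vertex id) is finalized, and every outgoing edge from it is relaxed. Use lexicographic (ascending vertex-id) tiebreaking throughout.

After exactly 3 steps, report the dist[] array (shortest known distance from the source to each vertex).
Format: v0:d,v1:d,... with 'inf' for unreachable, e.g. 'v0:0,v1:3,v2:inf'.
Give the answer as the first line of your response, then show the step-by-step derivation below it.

v0:inf,v1:14,v2:inf,v3:11,v4:32,v5:0

step 1: dist = v0:inf,v1:inf,v2:inf,v3:11,v4:inf,v5:0
step 2: dist = v0:inf,v1:14,v2:inf,v3:11,v4:inf,v5:0
step 3: dist = v0:inf,v1:14,v2:inf,v3:11,v4:32,v5:0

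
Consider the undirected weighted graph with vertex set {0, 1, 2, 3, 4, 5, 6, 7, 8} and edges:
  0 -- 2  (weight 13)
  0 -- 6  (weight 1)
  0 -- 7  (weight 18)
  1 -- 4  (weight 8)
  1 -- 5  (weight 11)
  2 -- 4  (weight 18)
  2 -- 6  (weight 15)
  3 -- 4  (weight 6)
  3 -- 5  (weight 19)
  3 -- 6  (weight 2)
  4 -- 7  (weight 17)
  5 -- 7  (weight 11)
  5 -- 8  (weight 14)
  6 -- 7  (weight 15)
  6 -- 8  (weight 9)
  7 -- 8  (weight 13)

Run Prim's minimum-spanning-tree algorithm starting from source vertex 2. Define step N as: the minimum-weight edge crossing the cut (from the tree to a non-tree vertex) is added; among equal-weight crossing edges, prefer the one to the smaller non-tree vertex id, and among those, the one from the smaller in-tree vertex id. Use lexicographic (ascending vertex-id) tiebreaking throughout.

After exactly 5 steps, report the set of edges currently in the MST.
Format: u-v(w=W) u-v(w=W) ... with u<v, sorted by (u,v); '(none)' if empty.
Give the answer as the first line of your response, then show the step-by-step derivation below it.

0-2(w=13) 0-6(w=1) 1-4(w=8) 3-4(w=6) 3-6(w=2)

step 1: add edge 0-2 (w=13); MST = {0-2(w=13)}
step 2: add edge 0-6 (w=1); MST = {0-2(w=13) 0-6(w=1)}
step 3: add edge 3-6 (w=2); MST = {0-2(w=13) 0-6(w=1) 3-6(w=2)}
step 4: add edge 3-4 (w=6); MST = {0-2(w=13) 0-6(w=1) 3-4(w=6) 3-6(w=2)}
step 5: add edge 1-4 (w=8); MST = {0-2(w=13) 0-6(w=1) 1-4(w=8) 3-4(w=6) 3-6(w=2)}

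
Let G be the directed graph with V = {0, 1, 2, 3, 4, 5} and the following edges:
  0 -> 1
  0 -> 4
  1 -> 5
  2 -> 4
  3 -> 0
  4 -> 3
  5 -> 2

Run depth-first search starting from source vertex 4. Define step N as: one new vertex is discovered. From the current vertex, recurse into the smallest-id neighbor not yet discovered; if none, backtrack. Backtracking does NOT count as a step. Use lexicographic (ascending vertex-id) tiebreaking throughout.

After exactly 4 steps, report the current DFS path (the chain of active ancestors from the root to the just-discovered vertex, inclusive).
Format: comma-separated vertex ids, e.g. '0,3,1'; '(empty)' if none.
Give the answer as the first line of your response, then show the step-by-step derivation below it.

4,3,0,1

step 1: discover 4; path=4; order=4
step 2: discover 3; path=4>3; order=4,3
step 3: discover 0; path=4>3>0; order=4,3,0
step 4: discover 1; path=4>3>0>1; order=4,3,0,1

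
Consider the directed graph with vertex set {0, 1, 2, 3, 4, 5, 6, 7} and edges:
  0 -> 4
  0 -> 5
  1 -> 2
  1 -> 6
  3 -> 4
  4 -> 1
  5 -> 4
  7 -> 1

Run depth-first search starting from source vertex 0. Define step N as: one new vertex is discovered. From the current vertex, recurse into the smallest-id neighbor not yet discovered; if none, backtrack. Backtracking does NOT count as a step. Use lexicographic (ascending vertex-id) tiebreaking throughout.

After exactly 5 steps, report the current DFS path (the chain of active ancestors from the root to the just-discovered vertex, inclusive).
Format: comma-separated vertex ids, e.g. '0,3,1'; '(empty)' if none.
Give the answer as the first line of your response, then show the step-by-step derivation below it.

0,4,1,6

step 1: discover 0; path=0; order=0
step 2: discover 4; path=0>4; order=0,4
step 3: discover 1; path=0>4>1; order=0,4,1
step 4: discover 2; path=0>4>1>2; order=0,4,1,2
step 5: discover 6; path=0>4>1>6; order=0,4,1,2,6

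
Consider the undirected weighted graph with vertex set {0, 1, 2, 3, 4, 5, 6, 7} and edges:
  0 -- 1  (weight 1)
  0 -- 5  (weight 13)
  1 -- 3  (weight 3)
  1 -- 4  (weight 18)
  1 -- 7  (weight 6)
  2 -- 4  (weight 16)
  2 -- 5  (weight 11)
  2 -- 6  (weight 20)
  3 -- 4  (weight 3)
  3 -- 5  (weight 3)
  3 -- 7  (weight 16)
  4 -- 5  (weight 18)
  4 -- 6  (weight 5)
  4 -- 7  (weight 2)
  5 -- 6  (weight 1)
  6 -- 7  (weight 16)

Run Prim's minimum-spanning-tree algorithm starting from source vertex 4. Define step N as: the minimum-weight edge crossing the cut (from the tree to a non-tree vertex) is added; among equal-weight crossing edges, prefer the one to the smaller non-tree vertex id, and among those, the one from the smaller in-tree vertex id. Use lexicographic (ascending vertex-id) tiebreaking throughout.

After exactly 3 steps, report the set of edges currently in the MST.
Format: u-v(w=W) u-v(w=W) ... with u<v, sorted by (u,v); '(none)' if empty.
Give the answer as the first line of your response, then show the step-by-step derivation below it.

1-3(w=3) 3-4(w=3) 4-7(w=2)

step 1: add edge 4-7 (w=2); MST = {4-7(w=2)}
step 2: add edge 3-4 (w=3); MST = {3-4(w=3) 4-7(w=2)}
step 3: add edge 1-3 (w=3); MST = {1-3(w=3) 3-4(w=3) 4-7(w=2)}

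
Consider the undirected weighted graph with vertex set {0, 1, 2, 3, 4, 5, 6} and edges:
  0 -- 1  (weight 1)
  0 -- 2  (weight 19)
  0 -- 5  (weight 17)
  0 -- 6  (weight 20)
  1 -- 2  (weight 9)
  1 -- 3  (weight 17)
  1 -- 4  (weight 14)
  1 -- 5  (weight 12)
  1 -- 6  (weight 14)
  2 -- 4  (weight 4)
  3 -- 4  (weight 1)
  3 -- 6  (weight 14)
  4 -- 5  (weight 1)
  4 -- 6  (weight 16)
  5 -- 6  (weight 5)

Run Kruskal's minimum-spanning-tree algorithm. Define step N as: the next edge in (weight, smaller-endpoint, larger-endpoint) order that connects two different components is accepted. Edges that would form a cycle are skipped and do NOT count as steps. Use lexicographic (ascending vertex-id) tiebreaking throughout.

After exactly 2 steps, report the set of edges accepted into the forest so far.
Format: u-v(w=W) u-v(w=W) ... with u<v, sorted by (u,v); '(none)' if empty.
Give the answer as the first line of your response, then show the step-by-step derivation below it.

0-1(w=1) 3-4(w=1)

step 1: add edge 0-1 (w=1); MST = {0-1(w=1)}
step 2: add edge 3-4 (w=1); MST = {0-1(w=1) 3-4(w=1)}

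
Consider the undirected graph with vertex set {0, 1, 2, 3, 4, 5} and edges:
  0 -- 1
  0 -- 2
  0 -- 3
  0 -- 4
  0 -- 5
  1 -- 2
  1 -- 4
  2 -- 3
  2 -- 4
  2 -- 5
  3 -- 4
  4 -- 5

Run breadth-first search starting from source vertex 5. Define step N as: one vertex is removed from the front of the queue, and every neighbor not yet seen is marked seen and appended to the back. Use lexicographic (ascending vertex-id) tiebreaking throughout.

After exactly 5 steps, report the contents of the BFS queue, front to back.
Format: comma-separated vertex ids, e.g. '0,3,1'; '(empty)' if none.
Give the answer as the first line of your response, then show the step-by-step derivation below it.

3

step 1: dequeue 5; queue=[0,2,4]; order=5
step 2: dequeue 0; queue=[2,4,1,3]; order=5,0
step 3: dequeue 2; queue=[4,1,3]; order=5,0,2
step 4: dequeue 4; queue=[1,3]; order=5,0,2,4
step 5: dequeue 1; queue=[3]; order=5,0,2,4,1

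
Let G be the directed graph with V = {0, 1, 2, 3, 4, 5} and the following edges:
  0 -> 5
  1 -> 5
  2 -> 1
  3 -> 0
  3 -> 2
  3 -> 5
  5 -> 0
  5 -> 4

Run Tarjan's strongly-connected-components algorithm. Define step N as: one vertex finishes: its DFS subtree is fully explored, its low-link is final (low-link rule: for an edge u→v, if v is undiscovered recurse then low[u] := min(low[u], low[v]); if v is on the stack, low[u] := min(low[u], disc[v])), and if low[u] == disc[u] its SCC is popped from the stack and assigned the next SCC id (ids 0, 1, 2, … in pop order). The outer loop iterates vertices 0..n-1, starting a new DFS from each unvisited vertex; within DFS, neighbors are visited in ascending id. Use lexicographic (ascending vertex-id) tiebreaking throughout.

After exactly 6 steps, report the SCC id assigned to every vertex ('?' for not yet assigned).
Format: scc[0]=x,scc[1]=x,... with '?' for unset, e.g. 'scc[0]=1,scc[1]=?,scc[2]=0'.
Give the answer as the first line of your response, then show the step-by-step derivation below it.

scc[0]=1,scc[1]=2,scc[2]=3,scc[3]=4,scc[4]=0,scc[5]=1

step 1: low=(low[0]=0,low[1]=?,low[2]=?,low[3]=?,low[4]=2,low[5]=0); scc=(scc[0]=?,scc[1]=?,scc[2]=?,scc[3]=?,scc[4]=0,scc[5]=?)
step 2: low=(low[0]=0,low[1]=?,low[2]=?,low[3]=?,low[4]=2,low[5]=0); scc=(scc[0]=?,scc[1]=?,scc[2]=?,scc[3]=?,scc[4]=0,scc[5]=?)
step 3: low=(low[0]=0,low[1]=?,low[2]=?,low[3]=?,low[4]=2,low[5]=0); scc=(scc[0]=1,scc[1]=?,scc[2]=?,scc[3]=?,scc[4]=0,scc[5]=1)
step 4: low=(low[0]=0,low[1]=3,low[2]=?,low[3]=?,low[4]=2,low[5]=0); scc=(scc[0]=1,scc[1]=2,scc[2]=?,scc[3]=?,scc[4]=0,scc[5]=1)
step 5: low=(low[0]=0,low[1]=3,low[2]=4,low[3]=?,low[4]=2,low[5]=0); scc=(scc[0]=1,scc[1]=2,scc[2]=3,scc[3]=?,scc[4]=0,scc[5]=1)
step 6: low=(low[0]=0,low[1]=3,low[2]=4,low[3]=5,low[4]=2,low[5]=0); scc=(scc[0]=1,scc[1]=2,scc[2]=3,scc[3]=4,scc[4]=0,scc[5]=1)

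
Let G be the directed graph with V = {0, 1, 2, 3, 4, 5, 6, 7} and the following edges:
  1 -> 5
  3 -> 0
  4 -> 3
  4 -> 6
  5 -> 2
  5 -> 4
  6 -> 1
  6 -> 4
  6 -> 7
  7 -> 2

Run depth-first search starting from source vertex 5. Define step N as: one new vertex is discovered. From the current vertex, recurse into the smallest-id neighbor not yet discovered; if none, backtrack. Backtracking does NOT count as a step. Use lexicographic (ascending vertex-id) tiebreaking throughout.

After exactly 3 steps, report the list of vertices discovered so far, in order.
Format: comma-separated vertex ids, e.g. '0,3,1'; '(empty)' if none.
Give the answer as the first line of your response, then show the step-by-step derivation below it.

5,2,4

step 1: discover 5; path=5; order=5
step 2: discover 2; path=5>2; order=5,2
step 3: discover 4; path=5>4; order=5,2,4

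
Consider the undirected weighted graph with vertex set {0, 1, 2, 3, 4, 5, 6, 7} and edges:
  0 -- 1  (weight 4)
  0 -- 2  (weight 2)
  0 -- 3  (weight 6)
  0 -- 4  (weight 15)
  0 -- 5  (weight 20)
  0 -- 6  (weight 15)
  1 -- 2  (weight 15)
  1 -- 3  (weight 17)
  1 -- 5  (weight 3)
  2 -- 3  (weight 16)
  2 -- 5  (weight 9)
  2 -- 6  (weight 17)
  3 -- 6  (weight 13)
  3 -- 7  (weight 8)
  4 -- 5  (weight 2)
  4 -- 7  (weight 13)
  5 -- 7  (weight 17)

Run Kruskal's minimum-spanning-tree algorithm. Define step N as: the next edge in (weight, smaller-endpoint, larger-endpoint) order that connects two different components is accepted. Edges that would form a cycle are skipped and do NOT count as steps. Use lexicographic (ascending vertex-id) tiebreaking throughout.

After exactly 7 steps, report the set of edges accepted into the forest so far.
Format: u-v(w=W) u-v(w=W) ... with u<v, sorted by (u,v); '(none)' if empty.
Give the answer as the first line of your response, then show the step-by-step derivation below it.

0-1(w=4) 0-2(w=2) 0-3(w=6) 1-5(w=3) 3-6(w=13) 3-7(w=8) 4-5(w=2)

step 1: add edge 0-2 (w=2); MST = {0-2(w=2)}
step 2: add edge 4-5 (w=2); MST = {0-2(w=2) 4-5(w=2)}
step 3: add edge 1-5 (w=3); MST = {0-2(w=2) 1-5(w=3) 4-5(w=2)}
step 4: add edge 0-1 (w=4); MST = {0-1(w=4) 0-2(w=2) 1-5(w=3) 4-5(w=2)}
step 5: add edge 0-3 (w=6); MST = {0-1(w=4) 0-2(w=2) 0-3(w=6) 1-5(w=3) 4-5(w=2)}
step 6: add edge 3-7 (w=8); MST = {0-1(w=4) 0-2(w=2) 0-3(w=6) 1-5(w=3) 3-7(w=8) 4-5(w=2)}
step 7: add edge 3-6 (w=13); MST = {0-1(w=4) 0-2(w=2) 0-3(w=6) 1-5(w=3) 3-6(w=13) 3-7(w=8) 4-5(w=2)}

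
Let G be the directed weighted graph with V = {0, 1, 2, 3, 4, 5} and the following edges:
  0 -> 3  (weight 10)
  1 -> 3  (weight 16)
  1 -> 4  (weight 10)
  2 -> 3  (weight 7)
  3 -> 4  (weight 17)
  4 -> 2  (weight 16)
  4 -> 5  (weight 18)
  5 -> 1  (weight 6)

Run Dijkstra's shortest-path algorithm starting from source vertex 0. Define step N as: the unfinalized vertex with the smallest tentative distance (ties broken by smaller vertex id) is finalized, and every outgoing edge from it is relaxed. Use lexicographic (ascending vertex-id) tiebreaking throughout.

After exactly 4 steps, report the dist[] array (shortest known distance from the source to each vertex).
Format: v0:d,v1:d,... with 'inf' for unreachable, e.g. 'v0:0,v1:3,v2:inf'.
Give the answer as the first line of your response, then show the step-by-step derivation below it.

v0:0,v1:inf,v2:43,v3:10,v4:27,v5:45

step 1: dist = v0:0,v1:inf,v2:inf,v3:10,v4:inf,v5:inf
step 2: dist = v0:0,v1:inf,v2:inf,v3:10,v4:27,v5:inf
step 3: dist = v0:0,v1:inf,v2:43,v3:10,v4:27,v5:45
step 4: dist = v0:0,v1:inf,v2:43,v3:10,v4:27,v5:45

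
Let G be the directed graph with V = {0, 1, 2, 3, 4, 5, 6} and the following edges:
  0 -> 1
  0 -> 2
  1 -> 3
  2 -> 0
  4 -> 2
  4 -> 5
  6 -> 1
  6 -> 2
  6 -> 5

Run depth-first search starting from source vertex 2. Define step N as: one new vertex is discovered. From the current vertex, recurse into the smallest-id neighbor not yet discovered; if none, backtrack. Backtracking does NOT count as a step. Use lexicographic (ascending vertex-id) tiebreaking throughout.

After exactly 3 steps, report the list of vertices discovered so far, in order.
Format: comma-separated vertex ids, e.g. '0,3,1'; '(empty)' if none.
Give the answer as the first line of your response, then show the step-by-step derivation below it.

2,0,1

step 1: discover 2; path=2; order=2
step 2: discover 0; path=2>0; order=2,0
step 3: discover 1; path=2>0>1; order=2,0,1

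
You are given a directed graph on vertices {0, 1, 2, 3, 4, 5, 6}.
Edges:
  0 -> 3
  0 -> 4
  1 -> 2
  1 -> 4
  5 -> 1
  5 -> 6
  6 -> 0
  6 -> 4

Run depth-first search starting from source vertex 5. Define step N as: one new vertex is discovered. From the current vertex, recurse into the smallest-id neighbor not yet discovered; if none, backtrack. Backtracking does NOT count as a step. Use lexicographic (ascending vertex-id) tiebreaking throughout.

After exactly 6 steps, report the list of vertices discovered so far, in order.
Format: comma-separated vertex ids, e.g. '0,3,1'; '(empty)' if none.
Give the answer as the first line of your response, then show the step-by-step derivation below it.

5,1,2,4,6,0

step 1: discover 5; path=5; order=5
step 2: discover 1; path=5>1; order=5,1
step 3: discover 2; path=5>1>2; order=5,1,2
step 4: discover 4; path=5>1>4; order=5,1,2,4
step 5: discover 6; path=5>6; order=5,1,2,4,6
step 6: discover 0; path=5>6>0; order=5,1,2,4,6,0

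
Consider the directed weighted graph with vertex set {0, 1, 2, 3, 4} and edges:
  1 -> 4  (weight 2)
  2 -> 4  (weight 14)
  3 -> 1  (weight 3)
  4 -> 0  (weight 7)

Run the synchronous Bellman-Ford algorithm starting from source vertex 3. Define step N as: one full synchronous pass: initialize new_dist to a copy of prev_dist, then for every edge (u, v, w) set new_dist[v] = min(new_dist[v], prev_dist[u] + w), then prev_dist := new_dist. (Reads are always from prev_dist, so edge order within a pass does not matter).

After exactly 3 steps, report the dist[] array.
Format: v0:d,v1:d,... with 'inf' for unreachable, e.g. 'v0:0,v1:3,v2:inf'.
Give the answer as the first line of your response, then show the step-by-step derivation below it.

v0:12,v1:3,v2:inf,v3:0,v4:5

step 1: dist = v0:inf,v1:3,v2:inf,v3:0,v4:inf
step 2: dist = v0:inf,v1:3,v2:inf,v3:0,v4:5
step 3: dist = v0:12,v1:3,v2:inf,v3:0,v4:5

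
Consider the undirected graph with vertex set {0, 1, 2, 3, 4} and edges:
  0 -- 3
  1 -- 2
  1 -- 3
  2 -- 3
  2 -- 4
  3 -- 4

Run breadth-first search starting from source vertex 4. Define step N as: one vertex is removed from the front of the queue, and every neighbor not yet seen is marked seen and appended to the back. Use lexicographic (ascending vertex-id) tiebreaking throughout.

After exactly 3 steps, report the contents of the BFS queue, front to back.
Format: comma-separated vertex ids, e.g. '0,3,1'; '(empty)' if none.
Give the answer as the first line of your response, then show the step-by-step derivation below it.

1,0

step 1: dequeue 4; queue=[2,3]; order=4
step 2: dequeue 2; queue=[3,1]; order=4,2
step 3: dequeue 3; queue=[1,0]; order=4,2,3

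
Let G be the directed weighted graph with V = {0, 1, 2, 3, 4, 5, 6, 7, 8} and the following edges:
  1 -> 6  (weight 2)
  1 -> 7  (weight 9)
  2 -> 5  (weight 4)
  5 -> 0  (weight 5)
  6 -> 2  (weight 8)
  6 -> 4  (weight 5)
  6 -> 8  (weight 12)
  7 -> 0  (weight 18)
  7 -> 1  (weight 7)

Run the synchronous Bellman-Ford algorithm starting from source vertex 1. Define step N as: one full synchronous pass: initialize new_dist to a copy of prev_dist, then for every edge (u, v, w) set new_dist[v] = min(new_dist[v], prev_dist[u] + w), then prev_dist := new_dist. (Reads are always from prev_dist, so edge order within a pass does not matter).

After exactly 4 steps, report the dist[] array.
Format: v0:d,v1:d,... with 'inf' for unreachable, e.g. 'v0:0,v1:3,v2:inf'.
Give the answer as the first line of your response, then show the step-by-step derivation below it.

v0:19,v1:0,v2:10,v3:inf,v4:7,v5:14,v6:2,v7:9,v8:14

step 1: dist = v0:inf,v1:0,v2:inf,v3:inf,v4:inf,v5:inf,v6:2,v7:9,v8:inf
step 2: dist = v0:27,v1:0,v2:10,v3:inf,v4:7,v5:inf,v6:2,v7:9,v8:14
step 3: dist = v0:27,v1:0,v2:10,v3:inf,v4:7,v5:14,v6:2,v7:9,v8:14
step 4: dist = v0:19,v1:0,v2:10,v3:inf,v4:7,v5:14,v6:2,v7:9,v8:14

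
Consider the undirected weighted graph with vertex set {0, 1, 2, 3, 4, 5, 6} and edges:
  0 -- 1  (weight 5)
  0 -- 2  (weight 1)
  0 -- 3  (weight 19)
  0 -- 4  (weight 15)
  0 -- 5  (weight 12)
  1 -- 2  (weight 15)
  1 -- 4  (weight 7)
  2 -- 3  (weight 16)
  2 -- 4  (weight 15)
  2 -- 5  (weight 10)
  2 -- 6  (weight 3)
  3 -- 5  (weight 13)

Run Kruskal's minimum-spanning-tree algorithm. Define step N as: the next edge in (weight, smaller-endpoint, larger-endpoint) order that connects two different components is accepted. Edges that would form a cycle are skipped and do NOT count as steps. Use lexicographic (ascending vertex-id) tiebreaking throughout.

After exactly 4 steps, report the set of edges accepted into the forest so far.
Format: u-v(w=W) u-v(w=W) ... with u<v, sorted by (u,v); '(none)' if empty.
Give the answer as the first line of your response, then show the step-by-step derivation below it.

0-1(w=5) 0-2(w=1) 1-4(w=7) 2-6(w=3)

step 1: add edge 0-2 (w=1); MST = {0-2(w=1)}
step 2: add edge 2-6 (w=3); MST = {0-2(w=1) 2-6(w=3)}
step 3: add edge 0-1 (w=5); MST = {0-1(w=5) 0-2(w=1) 2-6(w=3)}
step 4: add edge 1-4 (w=7); MST = {0-1(w=5) 0-2(w=1) 1-4(w=7) 2-6(w=3)}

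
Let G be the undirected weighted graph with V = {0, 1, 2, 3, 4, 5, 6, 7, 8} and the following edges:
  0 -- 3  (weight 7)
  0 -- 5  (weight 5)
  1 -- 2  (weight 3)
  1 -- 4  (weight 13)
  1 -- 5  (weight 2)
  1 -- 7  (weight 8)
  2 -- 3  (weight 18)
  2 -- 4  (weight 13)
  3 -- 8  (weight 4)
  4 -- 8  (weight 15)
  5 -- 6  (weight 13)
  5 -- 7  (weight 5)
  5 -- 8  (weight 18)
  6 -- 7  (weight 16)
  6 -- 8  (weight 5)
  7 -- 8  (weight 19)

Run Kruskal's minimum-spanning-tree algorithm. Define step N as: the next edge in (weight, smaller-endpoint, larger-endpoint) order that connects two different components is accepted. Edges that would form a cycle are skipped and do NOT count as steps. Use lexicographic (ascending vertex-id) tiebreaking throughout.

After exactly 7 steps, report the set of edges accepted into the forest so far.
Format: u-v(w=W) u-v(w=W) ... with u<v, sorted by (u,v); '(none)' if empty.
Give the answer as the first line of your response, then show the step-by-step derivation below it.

0-3(w=7) 0-5(w=5) 1-2(w=3) 1-5(w=2) 3-8(w=4) 5-7(w=5) 6-8(w=5)

step 1: add edge 1-5 (w=2); MST = {1-5(w=2)}
step 2: add edge 1-2 (w=3); MST = {1-2(w=3) 1-5(w=2)}
step 3: add edge 3-8 (w=4); MST = {1-2(w=3) 1-5(w=2) 3-8(w=4)}
step 4: add edge 0-5 (w=5); MST = {0-5(w=5) 1-2(w=3) 1-5(w=2) 3-8(w=4)}
step 5: add edge 5-7 (w=5); MST = {0-5(w=5) 1-2(w=3) 1-5(w=2) 3-8(w=4) 5-7(w=5)}
step 6: add edge 6-8 (w=5); MST = {0-5(w=5) 1-2(w=3) 1-5(w=2) 3-8(w=4) 5-7(w=5) 6-8(w=5)}
step 7: add edge 0-3 (w=7); MST = {0-3(w=7) 0-5(w=5) 1-2(w=3) 1-5(w=2) 3-8(w=4) 5-7(w=5) 6-8(w=5)}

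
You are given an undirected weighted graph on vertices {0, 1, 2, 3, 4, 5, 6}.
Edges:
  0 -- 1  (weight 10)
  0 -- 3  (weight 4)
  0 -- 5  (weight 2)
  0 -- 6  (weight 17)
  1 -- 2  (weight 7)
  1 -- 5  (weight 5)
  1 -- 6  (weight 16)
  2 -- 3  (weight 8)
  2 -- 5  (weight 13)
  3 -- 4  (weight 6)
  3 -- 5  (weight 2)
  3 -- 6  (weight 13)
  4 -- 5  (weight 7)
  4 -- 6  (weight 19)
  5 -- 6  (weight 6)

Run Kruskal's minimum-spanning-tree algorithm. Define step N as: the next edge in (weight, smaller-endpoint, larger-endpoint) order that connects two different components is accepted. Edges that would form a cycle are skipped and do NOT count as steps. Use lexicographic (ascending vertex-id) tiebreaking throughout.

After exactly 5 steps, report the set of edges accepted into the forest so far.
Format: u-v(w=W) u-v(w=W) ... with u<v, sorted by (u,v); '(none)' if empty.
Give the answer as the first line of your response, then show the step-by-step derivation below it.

0-5(w=2) 1-5(w=5) 3-4(w=6) 3-5(w=2) 5-6(w=6)

step 1: add edge 0-5 (w=2); MST = {0-5(w=2)}
step 2: add edge 3-5 (w=2); MST = {0-5(w=2) 3-5(w=2)}
step 3: add edge 1-5 (w=5); MST = {0-5(w=2) 1-5(w=5) 3-5(w=2)}
step 4: add edge 3-4 (w=6); MST = {0-5(w=2) 1-5(w=5) 3-4(w=6) 3-5(w=2)}
step 5: add edge 5-6 (w=6); MST = {0-5(w=2) 1-5(w=5) 3-4(w=6) 3-5(w=2) 5-6(w=6)}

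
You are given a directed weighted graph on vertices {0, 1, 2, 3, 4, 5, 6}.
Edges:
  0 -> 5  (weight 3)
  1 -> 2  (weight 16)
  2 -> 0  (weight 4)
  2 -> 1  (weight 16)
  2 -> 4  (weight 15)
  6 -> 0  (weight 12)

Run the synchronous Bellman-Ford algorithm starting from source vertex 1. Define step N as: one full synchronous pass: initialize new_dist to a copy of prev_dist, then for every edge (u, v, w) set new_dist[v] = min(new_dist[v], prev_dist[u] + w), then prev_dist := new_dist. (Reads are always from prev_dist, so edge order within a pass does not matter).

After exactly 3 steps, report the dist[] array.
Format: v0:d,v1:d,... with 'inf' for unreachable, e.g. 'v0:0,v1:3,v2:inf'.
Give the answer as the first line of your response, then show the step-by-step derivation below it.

v0:20,v1:0,v2:16,v3:inf,v4:31,v5:23,v6:inf

step 1: dist = v0:inf,v1:0,v2:16,v3:inf,v4:inf,v5:inf,v6:inf
step 2: dist = v0:20,v1:0,v2:16,v3:inf,v4:31,v5:inf,v6:inf
step 3: dist = v0:20,v1:0,v2:16,v3:inf,v4:31,v5:23,v6:inf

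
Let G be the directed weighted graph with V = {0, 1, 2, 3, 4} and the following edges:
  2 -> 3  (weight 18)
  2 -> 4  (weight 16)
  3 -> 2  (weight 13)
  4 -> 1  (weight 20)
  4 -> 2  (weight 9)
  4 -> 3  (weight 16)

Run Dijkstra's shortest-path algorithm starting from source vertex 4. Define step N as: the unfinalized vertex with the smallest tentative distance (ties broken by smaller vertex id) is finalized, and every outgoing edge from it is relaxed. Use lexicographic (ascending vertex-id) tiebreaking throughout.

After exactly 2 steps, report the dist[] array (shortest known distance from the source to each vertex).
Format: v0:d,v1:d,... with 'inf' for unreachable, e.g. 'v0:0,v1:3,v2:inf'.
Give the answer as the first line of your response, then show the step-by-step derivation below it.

v0:inf,v1:20,v2:9,v3:16,v4:0

step 1: dist = v0:inf,v1:20,v2:9,v3:16,v4:0
step 2: dist = v0:inf,v1:20,v2:9,v3:16,v4:0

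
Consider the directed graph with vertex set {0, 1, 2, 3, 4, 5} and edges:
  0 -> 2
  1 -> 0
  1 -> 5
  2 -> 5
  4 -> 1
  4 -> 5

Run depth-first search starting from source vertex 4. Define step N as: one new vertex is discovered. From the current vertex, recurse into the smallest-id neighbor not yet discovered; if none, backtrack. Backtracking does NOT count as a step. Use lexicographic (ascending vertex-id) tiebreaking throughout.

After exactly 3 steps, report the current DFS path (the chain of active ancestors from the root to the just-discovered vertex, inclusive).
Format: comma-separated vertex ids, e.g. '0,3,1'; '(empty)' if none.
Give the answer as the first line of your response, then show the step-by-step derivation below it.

4,1,0

step 1: discover 4; path=4; order=4
step 2: discover 1; path=4>1; order=4,1
step 3: discover 0; path=4>1>0; order=4,1,0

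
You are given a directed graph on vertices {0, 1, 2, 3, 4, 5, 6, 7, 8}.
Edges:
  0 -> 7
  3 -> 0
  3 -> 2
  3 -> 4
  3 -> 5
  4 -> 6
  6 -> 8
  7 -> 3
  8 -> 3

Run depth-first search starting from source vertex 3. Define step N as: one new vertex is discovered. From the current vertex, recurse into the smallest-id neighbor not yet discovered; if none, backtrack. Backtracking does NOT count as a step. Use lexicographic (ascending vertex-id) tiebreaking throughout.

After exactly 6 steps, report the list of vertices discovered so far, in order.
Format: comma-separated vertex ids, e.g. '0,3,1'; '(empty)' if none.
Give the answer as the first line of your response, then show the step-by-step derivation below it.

3,0,7,2,4,6

step 1: discover 3; path=3; order=3
step 2: discover 0; path=3>0; order=3,0
step 3: discover 7; path=3>0>7; order=3,0,7
step 4: discover 2; path=3>2; order=3,0,7,2
step 5: discover 4; path=3>4; order=3,0,7,2,4
step 6: discover 6; path=3>4>6; order=3,0,7,2,4,6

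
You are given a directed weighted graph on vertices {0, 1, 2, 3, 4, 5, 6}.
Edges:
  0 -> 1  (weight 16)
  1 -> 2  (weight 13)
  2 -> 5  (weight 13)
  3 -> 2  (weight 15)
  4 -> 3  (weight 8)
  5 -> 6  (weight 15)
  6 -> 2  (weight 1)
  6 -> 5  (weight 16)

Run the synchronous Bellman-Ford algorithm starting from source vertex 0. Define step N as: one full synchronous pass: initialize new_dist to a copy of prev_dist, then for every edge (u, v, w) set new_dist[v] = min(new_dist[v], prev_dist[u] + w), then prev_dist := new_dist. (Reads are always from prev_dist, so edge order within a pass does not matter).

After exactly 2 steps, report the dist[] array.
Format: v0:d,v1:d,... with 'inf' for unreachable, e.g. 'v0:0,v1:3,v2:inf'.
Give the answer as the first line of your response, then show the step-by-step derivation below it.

v0:0,v1:16,v2:29,v3:inf,v4:inf,v5:inf,v6:inf

step 1: dist = v0:0,v1:16,v2:inf,v3:inf,v4:inf,v5:inf,v6:inf
step 2: dist = v0:0,v1:16,v2:29,v3:inf,v4:inf,v5:inf,v6:inf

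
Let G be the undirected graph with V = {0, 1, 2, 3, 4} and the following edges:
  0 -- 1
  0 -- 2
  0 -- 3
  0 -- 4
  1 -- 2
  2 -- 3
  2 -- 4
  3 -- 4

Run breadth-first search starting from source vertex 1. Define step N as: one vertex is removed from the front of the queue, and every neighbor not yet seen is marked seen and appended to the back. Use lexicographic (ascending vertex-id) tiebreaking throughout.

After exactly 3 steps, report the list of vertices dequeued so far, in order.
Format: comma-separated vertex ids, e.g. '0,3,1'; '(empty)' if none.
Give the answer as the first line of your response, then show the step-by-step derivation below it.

1,0,2

step 1: dequeue 1; queue=[0,2]; order=1
step 2: dequeue 0; queue=[2,3,4]; order=1,0
step 3: dequeue 2; queue=[3,4]; order=1,0,2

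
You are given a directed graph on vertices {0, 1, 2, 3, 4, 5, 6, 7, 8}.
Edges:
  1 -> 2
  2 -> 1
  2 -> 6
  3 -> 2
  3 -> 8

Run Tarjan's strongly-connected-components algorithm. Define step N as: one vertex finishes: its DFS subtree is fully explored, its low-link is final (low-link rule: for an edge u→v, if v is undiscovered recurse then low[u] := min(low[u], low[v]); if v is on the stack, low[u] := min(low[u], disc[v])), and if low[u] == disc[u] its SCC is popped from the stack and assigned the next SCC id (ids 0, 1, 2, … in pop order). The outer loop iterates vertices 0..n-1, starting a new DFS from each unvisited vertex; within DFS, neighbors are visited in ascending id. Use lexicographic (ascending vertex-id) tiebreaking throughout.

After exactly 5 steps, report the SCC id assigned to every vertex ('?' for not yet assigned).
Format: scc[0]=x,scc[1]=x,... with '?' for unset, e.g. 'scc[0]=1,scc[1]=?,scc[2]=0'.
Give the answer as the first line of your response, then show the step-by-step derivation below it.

scc[0]=0,scc[1]=2,scc[2]=2,scc[3]=?,scc[4]=?,scc[5]=?,scc[6]=1,scc[7]=?,scc[8]=3

step 1: low=(low[0]=0,low[1]=?,low[2]=?,low[3]=?,low[4]=?,low[5]=?,low[6]=?,low[7]=?,low[8]=?); scc=(scc[0]=0,scc[1]=?,scc[2]=?,scc[3]=?,scc[4]=?,scc[5]=?,scc[6]=?,scc[7]=?,scc[8]=?)
step 2: low=(low[0]=0,low[1]=1,low[2]=1,low[3]=?,low[4]=?,low[5]=?,low[6]=3,low[7]=?,low[8]=?); scc=(scc[0]=0,scc[1]=?,scc[2]=?,scc[3]=?,scc[4]=?,scc[5]=?,scc[6]=1,scc[7]=?,scc[8]=?)
step 3: low=(low[0]=0,low[1]=1,low[2]=1,low[3]=?,low[4]=?,low[5]=?,low[6]=3,low[7]=?,low[8]=?); scc=(scc[0]=0,scc[1]=?,scc[2]=?,scc[3]=?,scc[4]=?,scc[5]=?,scc[6]=1,scc[7]=?,scc[8]=?)
step 4: low=(low[0]=0,low[1]=1,low[2]=1,low[3]=?,low[4]=?,low[5]=?,low[6]=3,low[7]=?,low[8]=?); scc=(scc[0]=0,scc[1]=2,scc[2]=2,scc[3]=?,scc[4]=?,scc[5]=?,scc[6]=1,scc[7]=?,scc[8]=?)
step 5: low=(low[0]=0,low[1]=1,low[2]=1,low[3]=4,low[4]=?,low[5]=?,low[6]=3,low[7]=?,low[8]=5); scc=(scc[0]=0,scc[1]=2,scc[2]=2,scc[3]=?,scc[4]=?,scc[5]=?,scc[6]=1,scc[7]=?,scc[8]=3)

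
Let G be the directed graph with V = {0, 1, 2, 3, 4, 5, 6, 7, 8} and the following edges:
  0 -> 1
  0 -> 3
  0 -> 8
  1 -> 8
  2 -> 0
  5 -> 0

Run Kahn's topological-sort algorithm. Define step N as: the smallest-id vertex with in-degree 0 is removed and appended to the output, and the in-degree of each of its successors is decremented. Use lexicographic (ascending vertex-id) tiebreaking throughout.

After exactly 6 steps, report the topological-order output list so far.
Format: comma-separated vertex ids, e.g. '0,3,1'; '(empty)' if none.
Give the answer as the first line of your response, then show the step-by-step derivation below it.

2,4,5,0,1,3

step 1: output 2; order=[2]; indeg=(1,1,0,1,0,0,0,0,2)
step 2: output 4; order=[2,4]; indeg=(1,1,0,1,0,0,0,0,2)
step 3: output 5; order=[2,4,5]; indeg=(0,1,0,1,0,0,0,0,2)
step 4: output 0; order=[2,4,5,0]; indeg=(0,0,0,0,0,0,0,0,1)
step 5: output 1; order=[2,4,5,0,1]; indeg=(0,0,0,0,0,0,0,0,0)
step 6: output 3; order=[2,4,5,0,1,3]; indeg=(0,0,0,0,0,0,0,0,0)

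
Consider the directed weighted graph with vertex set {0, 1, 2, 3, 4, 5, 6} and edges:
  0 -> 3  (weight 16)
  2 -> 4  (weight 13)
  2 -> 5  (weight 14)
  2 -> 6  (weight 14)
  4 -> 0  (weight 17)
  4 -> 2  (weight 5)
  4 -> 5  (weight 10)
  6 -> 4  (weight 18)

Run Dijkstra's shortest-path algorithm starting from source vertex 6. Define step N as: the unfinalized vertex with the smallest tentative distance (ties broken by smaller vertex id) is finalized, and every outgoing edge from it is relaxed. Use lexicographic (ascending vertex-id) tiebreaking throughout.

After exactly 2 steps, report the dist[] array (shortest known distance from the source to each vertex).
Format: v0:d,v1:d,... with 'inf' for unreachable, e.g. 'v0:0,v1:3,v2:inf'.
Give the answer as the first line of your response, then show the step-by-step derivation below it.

v0:35,v1:inf,v2:23,v3:inf,v4:18,v5:28,v6:0

step 1: dist = v0:inf,v1:inf,v2:inf,v3:inf,v4:18,v5:inf,v6:0
step 2: dist = v0:35,v1:inf,v2:23,v3:inf,v4:18,v5:28,v6:0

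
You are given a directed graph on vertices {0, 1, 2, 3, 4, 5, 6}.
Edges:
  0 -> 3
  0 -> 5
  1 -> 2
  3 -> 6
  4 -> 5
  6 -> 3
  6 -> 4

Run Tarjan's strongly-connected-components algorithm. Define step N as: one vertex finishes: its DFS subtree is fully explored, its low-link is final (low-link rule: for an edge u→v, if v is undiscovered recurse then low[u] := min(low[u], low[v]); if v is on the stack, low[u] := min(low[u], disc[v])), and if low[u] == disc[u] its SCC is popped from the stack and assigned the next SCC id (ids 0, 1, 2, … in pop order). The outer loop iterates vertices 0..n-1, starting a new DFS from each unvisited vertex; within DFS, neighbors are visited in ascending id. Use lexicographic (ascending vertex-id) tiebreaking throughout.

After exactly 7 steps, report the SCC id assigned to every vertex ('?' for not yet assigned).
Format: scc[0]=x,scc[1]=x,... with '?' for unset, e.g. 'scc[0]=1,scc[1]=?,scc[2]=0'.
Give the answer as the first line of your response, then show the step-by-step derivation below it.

scc[0]=3,scc[1]=5,scc[2]=4,scc[3]=2,scc[4]=1,scc[5]=0,scc[6]=2

step 1: low=(low[0]=0,low[1]=?,low[2]=?,low[3]=1,low[4]=3,low[5]=4,low[6]=1); scc=(scc[0]=?,scc[1]=?,scc[2]=?,scc[3]=?,scc[4]=?,scc[5]=0,scc[6]=?)
step 2: low=(low[0]=0,low[1]=?,low[2]=?,low[3]=1,low[4]=3,low[5]=4,low[6]=1); scc=(scc[0]=?,scc[1]=?,scc[2]=?,scc[3]=?,scc[4]=1,scc[5]=0,scc[6]=?)
step 3: low=(low[0]=0,low[1]=?,low[2]=?,low[3]=1,low[4]=3,low[5]=4,low[6]=1); scc=(scc[0]=?,scc[1]=?,scc[2]=?,scc[3]=?,scc[4]=1,scc[5]=0,scc[6]=?)
step 4: low=(low[0]=0,low[1]=?,low[2]=?,low[3]=1,low[4]=3,low[5]=4,low[6]=1); scc=(scc[0]=?,scc[1]=?,scc[2]=?,scc[3]=2,scc[4]=1,scc[5]=0,scc[6]=2)
step 5: low=(low[0]=0,low[1]=?,low[2]=?,low[3]=1,low[4]=3,low[5]=4,low[6]=1); scc=(scc[0]=3,scc[1]=?,scc[2]=?,scc[3]=2,scc[4]=1,scc[5]=0,scc[6]=2)
step 6: low=(low[0]=0,low[1]=5,low[2]=6,low[3]=1,low[4]=3,low[5]=4,low[6]=1); scc=(scc[0]=3,scc[1]=?,scc[2]=4,scc[3]=2,scc[4]=1,scc[5]=0,scc[6]=2)
step 7: low=(low[0]=0,low[1]=5,low[2]=6,low[3]=1,low[4]=3,low[5]=4,low[6]=1); scc=(scc[0]=3,scc[1]=5,scc[2]=4,scc[3]=2,scc[4]=1,scc[5]=0,scc[6]=2)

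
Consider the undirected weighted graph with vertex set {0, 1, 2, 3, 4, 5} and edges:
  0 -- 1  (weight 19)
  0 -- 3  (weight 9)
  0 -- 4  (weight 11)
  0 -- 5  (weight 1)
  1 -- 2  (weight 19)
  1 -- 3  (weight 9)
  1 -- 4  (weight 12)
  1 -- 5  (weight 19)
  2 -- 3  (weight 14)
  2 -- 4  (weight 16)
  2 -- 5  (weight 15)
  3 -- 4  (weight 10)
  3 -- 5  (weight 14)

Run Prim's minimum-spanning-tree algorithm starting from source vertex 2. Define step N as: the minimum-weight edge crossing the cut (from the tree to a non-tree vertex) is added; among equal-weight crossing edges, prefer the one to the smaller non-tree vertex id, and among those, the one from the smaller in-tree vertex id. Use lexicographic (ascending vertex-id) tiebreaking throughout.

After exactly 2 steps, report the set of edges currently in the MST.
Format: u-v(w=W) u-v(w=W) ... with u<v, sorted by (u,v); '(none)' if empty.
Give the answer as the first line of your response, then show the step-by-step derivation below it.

0-3(w=9) 2-3(w=14)

step 1: add edge 2-3 (w=14); MST = {2-3(w=14)}
step 2: add edge 0-3 (w=9); MST = {0-3(w=9) 2-3(w=14)}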